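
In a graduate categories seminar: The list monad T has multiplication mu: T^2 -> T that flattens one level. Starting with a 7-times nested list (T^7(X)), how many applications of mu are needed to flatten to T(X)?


Each application of mu: T^2 -> T removes one layer of nesting.
Starting at depth 7 (i.e., T^7(X)), we need to reach T(X).
Number of mu applications = 7 - 1 = 6

6


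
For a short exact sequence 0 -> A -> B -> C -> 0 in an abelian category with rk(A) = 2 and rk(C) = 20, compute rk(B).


For a short exact sequence 0 -> A -> B -> C -> 0,
rank is additive: rank(B) = rank(A) + rank(C).
rank(B) = 2 + 20 = 22

22


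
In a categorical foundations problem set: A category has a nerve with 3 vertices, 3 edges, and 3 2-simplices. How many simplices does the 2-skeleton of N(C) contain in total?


The 2-skeleton of the nerve N(C) consists of simplices in dimensions 0, 1, 2:
  |N(C)_0| = 3 (objects)
  |N(C)_1| = 3 (morphisms)
  |N(C)_2| = 3 (composable pairs)
Total = 3 + 3 + 3 = 9

9


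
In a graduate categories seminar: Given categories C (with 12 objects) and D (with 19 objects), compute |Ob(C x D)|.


The product category C x D has objects that are pairs (c, d).
Number of pairs = |Ob(C)| * |Ob(D)| = 12 * 19 = 228

228


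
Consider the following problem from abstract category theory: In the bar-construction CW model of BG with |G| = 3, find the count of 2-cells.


In the bar-construction CW model of BG, the n-cells are indexed by
n-tuples [g_1|...|g_n] of non-identity elements of G (degenerate
simplices with some g_i = e do not contribute cells), so there are
(|G| - 1)^n n-cells.
For dim = 2 with |G| = 3:
cells = (3 - 1)^2 = 2^2 = 4

4


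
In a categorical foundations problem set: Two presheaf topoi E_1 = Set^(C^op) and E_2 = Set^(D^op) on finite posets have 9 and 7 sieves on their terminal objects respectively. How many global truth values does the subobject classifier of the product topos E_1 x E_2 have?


In a product of presheaf topoi E_1 x E_2, the subobject classifier
is Omega = Omega_1 x Omega_2 (componentwise), so
|Omega(top)| = |Omega_1(top_1)| * |Omega_2(top_2)|.
= 9 * 7 = 63.

63


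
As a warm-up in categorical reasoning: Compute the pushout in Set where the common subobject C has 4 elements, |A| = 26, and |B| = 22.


The pushout A +_C B identifies the images of C in A and B.
|A +_C B| = |A| + |B| - |C| (for injections).
= 26 + 22 - 4 = 44

44


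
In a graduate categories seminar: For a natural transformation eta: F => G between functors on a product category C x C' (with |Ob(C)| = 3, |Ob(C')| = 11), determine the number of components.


A natural transformation eta: F => G assigns one component morphism per
object of the domain category.
The domain is the product category C x C', so
|Ob(C x C')| = |Ob(C)| * |Ob(C')| = 3 * 11 = 33.
Therefore eta has 33 component morphisms.

33


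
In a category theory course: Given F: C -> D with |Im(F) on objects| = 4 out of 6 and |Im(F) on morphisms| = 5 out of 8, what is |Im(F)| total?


The image of F consists of distinct objects and distinct morphisms.
|Im(F)| on objects = 4
|Im(F)| on morphisms = 5
Total image cardinality = 4 + 5 = 9

9


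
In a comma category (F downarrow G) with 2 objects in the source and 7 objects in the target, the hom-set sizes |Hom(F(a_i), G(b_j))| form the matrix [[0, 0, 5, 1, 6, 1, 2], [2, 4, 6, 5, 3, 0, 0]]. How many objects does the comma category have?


Objects of (F downarrow G) are triples (a, b, h: F(a)->G(b)).
The count equals the sum of all entries in the hom-matrix.
sum(row 0) = 15
sum(row 1) = 20
Grand total = 35

35


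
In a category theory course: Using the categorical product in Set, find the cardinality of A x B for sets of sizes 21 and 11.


In Set, the product A x B is the Cartesian product.
By the universal property, |A x B| = |A| * |B|.
|A x B| = 21 * 11 = 231

231


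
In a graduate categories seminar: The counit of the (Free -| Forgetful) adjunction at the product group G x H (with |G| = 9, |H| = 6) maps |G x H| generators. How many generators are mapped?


The counit epsilon_K: F(U(K)) -> K of the Free-Forgetful adjunction
maps |K| generators of F(U(K)) into K. For K = G x H (the product group),
|G x H| = |G| * |H|.
Total generators mapped = 9 * 6 = 54.

54


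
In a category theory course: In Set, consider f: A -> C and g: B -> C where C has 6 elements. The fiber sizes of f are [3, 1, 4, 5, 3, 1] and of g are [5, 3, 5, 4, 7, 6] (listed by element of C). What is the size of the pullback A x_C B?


The pullback A x_C B consists of pairs (a, b) with f(a) = g(b).
For each element c in C, the fiber product has |f^-1(c)| * |g^-1(c)| elements.
Summing over C: 3 * 5 + 1 * 3 + 4 * 5 + 5 * 4 + 3 * 7 + 1 * 6
= 15 + 3 + 20 + 20 + 21 + 6 = 85

85


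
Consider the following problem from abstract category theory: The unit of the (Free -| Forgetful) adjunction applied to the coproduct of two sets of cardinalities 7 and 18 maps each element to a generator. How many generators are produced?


The unit eta_X: X -> U(F(X)) of the Free-Forgetful adjunction
maps each element of X to a generator of F(X). For X = S + T (disjoint
union in Set), |S + T| = |S| + |T|.
Total mappings = 7 + 18 = 25.

25


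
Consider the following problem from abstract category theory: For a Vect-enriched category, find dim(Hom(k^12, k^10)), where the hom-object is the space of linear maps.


In Vect-enriched categories, Hom(k^n, k^m) is the space of m x n matrices.
dim(Hom(k^12, k^10)) = 10 * 12 = 120

120


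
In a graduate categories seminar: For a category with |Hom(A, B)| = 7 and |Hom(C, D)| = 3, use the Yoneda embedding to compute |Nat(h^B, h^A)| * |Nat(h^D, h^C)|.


By the Yoneda lemma, Nat(h^B, h^A) is isomorphic to Hom(A, B),
so |Nat(h^B, h^A)| = |Hom(A, B)| and |Nat(h^D, h^C)| = |Hom(C, D)|.
|Hom(A, B)| = 7, |Hom(C, D)| = 3.
|Nat(h^B, h^A) x Nat(h^D, h^C)| = 7 * 3 = 21

21


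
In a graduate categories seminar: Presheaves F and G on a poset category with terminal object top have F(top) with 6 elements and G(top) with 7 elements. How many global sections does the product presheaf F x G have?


Global sections of a presheaf on a poset with terminal top satisfy
Gamma(H) ~ H(top). Presheaves admit pointwise products, so
(F x G)(top) = F(top) x G(top) (Cartesian product).
|Gamma(F x G)| = |F(top)| * |G(top)| = 6 * 7 = 42.

42


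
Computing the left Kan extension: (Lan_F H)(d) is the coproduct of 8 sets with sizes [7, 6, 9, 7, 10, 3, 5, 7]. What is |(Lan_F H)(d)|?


Pointwise, the left Kan extension (Lan_F H)(d) is the colimit, indexed
by the comma category (F downarrow d), of H composed with the
projection (F downarrow d) -> C. Here that colimit is given
as a coproduct (disjoint union) of sets, so its cardinality is the
sum of the sizes of the summands.
Coproduct of sets with sizes: 7 + 6 + 9 + 7 + 10 + 3 + 5 + 7
= 54

54


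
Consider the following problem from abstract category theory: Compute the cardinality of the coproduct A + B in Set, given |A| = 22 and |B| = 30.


In Set, the coproduct A + B is the disjoint union.
|A + B| = |A| + |B| = 22 + 30 = 52

52


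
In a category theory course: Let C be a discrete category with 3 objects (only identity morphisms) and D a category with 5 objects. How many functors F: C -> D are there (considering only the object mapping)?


A functor from a discrete category C to D is determined by
where each object maps. Each of the 3 objects of C can map
to any of the 5 objects of D independently.
Number of functors = 5^3 = 125

125


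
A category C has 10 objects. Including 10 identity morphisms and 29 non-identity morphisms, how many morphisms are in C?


Each object has an identity morphism, giving 10 identities.
Adding the 29 non-identity morphisms:
Total = 10 + 29 = 39

39


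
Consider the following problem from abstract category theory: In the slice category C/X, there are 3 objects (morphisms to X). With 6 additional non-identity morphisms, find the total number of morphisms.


In the slice category C/X, objects are morphisms to X.
Identity morphisms: 3 (one per object of C/X).
Non-identity morphisms: 6.
Total = 3 + 6 = 9

9


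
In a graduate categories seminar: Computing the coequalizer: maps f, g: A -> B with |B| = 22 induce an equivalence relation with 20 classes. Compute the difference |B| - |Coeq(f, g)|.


The coequalizer Coeq(f, g) = B / ~ has one element per equivalence class.
|B| = 22, |Coeq(f, g)| = 20.
|B| - |Coeq(f, g)| = 22 - 20 = 2.

2


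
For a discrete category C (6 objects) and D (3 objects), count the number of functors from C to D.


A functor from a discrete category C to D is determined by
where each object maps. Each of the 6 objects of C can map
to any of the 3 objects of D independently.
Number of functors = 3^6 = 729

729


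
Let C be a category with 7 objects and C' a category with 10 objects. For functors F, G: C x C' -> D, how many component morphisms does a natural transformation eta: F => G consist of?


A natural transformation eta: F => G assigns one component morphism per
object of the domain category.
The domain is the product category C x C', so
|Ob(C x C')| = |Ob(C)| * |Ob(C')| = 7 * 10 = 70.
Therefore eta has 70 component morphisms.

70


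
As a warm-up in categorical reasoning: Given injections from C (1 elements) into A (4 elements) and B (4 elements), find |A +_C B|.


The pushout A +_C B identifies the images of C in A and B.
|A +_C B| = |A| + |B| - |C| (for injections).
= 4 + 4 - 1 = 7

7


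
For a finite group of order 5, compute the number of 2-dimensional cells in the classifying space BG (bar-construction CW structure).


In the bar-construction CW model of BG, the n-cells are indexed by
n-tuples [g_1|...|g_n] of non-identity elements of G (degenerate
simplices with some g_i = e do not contribute cells), so there are
(|G| - 1)^n n-cells.
For dim = 2 with |G| = 5:
cells = (5 - 1)^2 = 4^2 = 16

16


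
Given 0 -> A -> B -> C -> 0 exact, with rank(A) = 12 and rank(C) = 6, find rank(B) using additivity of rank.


For a short exact sequence 0 -> A -> B -> C -> 0,
rank is additive: rank(B) = rank(A) + rank(C).
rank(B) = 12 + 6 = 18

18


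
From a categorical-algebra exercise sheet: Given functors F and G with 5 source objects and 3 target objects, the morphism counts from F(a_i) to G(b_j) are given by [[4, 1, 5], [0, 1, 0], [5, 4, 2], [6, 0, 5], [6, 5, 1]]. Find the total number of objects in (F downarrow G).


Objects of (F downarrow G) are triples (a, b, h: F(a)->G(b)).
The count equals the sum of all entries in the hom-matrix.
sum(row 0) = 10
sum(row 1) = 1
sum(row 2) = 11
sum(row 3) = 11
sum(row 4) = 12
Grand total = 45

45


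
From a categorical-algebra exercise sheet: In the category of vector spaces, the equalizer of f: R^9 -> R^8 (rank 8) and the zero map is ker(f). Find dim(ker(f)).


The equalizer of f and the zero map is ker(f).
By the rank-nullity theorem: dim(ker(f)) = dim(domain) - rank(f).
dim(ker(f)) = 9 - 8 = 1

1


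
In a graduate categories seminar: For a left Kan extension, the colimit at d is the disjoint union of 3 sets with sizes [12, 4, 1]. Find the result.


Pointwise, the left Kan extension (Lan_F H)(d) is the colimit, indexed
by the comma category (F downarrow d), of H composed with the
projection (F downarrow d) -> C. Here that colimit is given
as a coproduct (disjoint union) of sets, so its cardinality is the
sum of the sizes of the summands.
Coproduct of sets with sizes: 12 + 4 + 1
= 17

17


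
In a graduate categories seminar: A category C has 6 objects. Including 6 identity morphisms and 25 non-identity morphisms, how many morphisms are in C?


Each object has an identity morphism, giving 6 identities.
Adding the 25 non-identity morphisms:
Total = 6 + 25 = 31

31


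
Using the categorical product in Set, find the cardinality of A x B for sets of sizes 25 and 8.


In Set, the product A x B is the Cartesian product.
By the universal property, |A x B| = |A| * |B|.
|A x B| = 25 * 8 = 200

200


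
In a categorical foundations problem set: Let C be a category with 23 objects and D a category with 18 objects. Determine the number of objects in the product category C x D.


The product category C x D has objects that are pairs (c, d).
Number of pairs = |Ob(C)| * |Ob(D)| = 23 * 18 = 414

414


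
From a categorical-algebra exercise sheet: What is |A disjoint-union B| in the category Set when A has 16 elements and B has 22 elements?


In Set, the coproduct A + B is the disjoint union.
|A + B| = |A| + |B| = 16 + 22 = 38

38


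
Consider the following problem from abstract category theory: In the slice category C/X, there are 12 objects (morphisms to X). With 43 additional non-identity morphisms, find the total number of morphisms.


In the slice category C/X, objects are morphisms to X.
Identity morphisms: 12 (one per object of C/X).
Non-identity morphisms: 43.
Total = 12 + 43 = 55

55


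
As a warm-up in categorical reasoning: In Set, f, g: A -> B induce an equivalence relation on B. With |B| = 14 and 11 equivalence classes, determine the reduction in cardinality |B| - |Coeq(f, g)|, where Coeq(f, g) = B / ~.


The coequalizer Coeq(f, g) = B / ~ has one element per equivalence class.
|B| = 14, |Coeq(f, g)| = 11.
|B| - |Coeq(f, g)| = 14 - 11 = 3.

3


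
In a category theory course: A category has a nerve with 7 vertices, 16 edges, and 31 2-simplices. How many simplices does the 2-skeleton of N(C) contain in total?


The 2-skeleton of the nerve N(C) consists of simplices in dimensions 0, 1, 2:
  |N(C)_0| = 7 (objects)
  |N(C)_1| = 16 (morphisms)
  |N(C)_2| = 31 (composable pairs)
Total = 7 + 16 + 31 = 54

54


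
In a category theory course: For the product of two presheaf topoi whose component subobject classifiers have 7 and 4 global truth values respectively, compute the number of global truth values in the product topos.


In a product of presheaf topoi E_1 x E_2, the subobject classifier
is Omega = Omega_1 x Omega_2 (componentwise), so
|Omega(top)| = |Omega_1(top_1)| * |Omega_2(top_2)|.
= 7 * 4 = 28.

28


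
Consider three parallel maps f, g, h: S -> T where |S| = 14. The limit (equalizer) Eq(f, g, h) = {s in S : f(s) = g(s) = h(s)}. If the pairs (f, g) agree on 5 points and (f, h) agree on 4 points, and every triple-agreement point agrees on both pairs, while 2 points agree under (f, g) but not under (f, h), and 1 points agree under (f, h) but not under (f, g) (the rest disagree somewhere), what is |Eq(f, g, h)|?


Eq(f, g, h) is the triple-agreement set: points in S where all three
maps take the same value. Using inclusion-exclusion on the pairwise data:
Pair (f, g) agrees on 5 points; pair (f, h) on 4 points.
Points agreeing under (f, g) but not (f, h) = 2; under (f, h) but not (f, g) = 1.
Triple-agreement = agreement-in-(f, g) minus points that agree under (f, g) but not (f, h):
|Eq(f, g, h)| = 5 - 2 = 3
(cross-check via (f, h): 4 - 1 = 3.)

3


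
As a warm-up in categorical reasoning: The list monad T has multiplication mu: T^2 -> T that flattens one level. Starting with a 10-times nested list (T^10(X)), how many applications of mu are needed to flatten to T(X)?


Each application of mu: T^2 -> T removes one layer of nesting.
Starting at depth 10 (i.e., T^10(X)), we need to reach T(X).
Number of mu applications = 10 - 1 = 9

9


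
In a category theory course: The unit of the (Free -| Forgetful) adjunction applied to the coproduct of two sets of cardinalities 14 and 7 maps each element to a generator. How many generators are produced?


The unit eta_X: X -> U(F(X)) of the Free-Forgetful adjunction
maps each element of X to a generator of F(X). For X = S + T (disjoint
union in Set), |S + T| = |S| + |T|.
Total mappings = 14 + 7 = 21.

21


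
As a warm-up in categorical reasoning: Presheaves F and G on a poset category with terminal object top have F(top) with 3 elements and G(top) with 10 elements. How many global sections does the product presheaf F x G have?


Global sections of a presheaf on a poset with terminal top satisfy
Gamma(H) ~ H(top). Presheaves admit pointwise products, so
(F x G)(top) = F(top) x G(top) (Cartesian product).
|Gamma(F x G)| = |F(top)| * |G(top)| = 3 * 10 = 30.

30


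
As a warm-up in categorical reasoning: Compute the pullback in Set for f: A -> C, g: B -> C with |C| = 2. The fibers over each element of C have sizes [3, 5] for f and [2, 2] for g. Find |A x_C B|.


The pullback A x_C B consists of pairs (a, b) with f(a) = g(b).
For each element c in C, the fiber product has |f^-1(c)| * |g^-1(c)| elements.
Summing over C: 3 * 2 + 5 * 2
= 6 + 10 = 16

16


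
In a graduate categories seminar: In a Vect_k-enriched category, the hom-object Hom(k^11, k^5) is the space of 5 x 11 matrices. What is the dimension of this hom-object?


In Vect-enriched categories, Hom(k^n, k^m) is the space of m x n matrices.
dim(Hom(k^11, k^5)) = 5 * 11 = 55

55


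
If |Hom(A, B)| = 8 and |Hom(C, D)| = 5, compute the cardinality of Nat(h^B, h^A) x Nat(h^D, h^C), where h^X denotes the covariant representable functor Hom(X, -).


By the Yoneda lemma, Nat(h^B, h^A) is isomorphic to Hom(A, B),
so |Nat(h^B, h^A)| = |Hom(A, B)| and |Nat(h^D, h^C)| = |Hom(C, D)|.
|Hom(A, B)| = 8, |Hom(C, D)| = 5.
|Nat(h^B, h^A) x Nat(h^D, h^C)| = 8 * 5 = 40

40


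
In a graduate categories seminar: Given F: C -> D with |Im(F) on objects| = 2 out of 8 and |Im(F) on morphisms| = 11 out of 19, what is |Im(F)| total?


The image of F consists of distinct objects and distinct morphisms.
|Im(F)| on objects = 2
|Im(F)| on morphisms = 11
Total image cardinality = 2 + 11 = 13

13


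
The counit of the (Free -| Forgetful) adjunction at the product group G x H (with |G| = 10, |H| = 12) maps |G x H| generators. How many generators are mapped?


The counit epsilon_K: F(U(K)) -> K of the Free-Forgetful adjunction
maps |K| generators of F(U(K)) into K. For K = G x H (the product group),
|G x H| = |G| * |H|.
Total generators mapped = 10 * 12 = 120.

120


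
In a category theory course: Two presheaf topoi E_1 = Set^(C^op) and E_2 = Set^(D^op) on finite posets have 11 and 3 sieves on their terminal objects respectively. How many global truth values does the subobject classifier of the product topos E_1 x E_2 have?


In a product of presheaf topoi E_1 x E_2, the subobject classifier
is Omega = Omega_1 x Omega_2 (componentwise), so
|Omega(top)| = |Omega_1(top_1)| * |Omega_2(top_2)|.
= 11 * 3 = 33.

33


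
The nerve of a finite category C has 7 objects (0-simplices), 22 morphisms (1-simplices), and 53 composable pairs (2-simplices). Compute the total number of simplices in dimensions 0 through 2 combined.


The 2-skeleton of the nerve N(C) consists of simplices in dimensions 0, 1, 2:
  |N(C)_0| = 7 (objects)
  |N(C)_1| = 22 (morphisms)
  |N(C)_2| = 53 (composable pairs)
Total = 7 + 22 + 53 = 82

82


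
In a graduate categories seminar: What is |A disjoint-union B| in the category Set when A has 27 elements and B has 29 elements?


In Set, the coproduct A + B is the disjoint union.
|A + B| = |A| + |B| = 27 + 29 = 56

56


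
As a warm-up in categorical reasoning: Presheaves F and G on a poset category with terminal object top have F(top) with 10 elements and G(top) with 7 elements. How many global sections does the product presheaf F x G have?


Global sections of a presheaf on a poset with terminal top satisfy
Gamma(H) ~ H(top). Presheaves admit pointwise products, so
(F x G)(top) = F(top) x G(top) (Cartesian product).
|Gamma(F x G)| = |F(top)| * |G(top)| = 10 * 7 = 70.

70


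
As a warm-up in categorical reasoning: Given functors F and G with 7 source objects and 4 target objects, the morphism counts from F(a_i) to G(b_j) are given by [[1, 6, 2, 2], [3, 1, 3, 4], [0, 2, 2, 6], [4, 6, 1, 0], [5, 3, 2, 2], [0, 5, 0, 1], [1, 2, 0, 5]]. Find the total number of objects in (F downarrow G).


Objects of (F downarrow G) are triples (a, b, h: F(a)->G(b)).
The count equals the sum of all entries in the hom-matrix.
sum(row 0) = 11
sum(row 1) = 11
sum(row 2) = 10
sum(row 3) = 11
sum(row 4) = 12
sum(row 5) = 6
sum(row 6) = 8
Grand total = 69

69


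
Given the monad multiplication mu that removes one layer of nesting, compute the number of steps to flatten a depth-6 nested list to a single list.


Each application of mu: T^2 -> T removes one layer of nesting.
Starting at depth 6 (i.e., T^6(X)), we need to reach T(X).
Number of mu applications = 6 - 1 = 5

5


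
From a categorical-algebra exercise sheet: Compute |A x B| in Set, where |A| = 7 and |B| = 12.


In Set, the product A x B is the Cartesian product.
By the universal property, |A x B| = |A| * |B|.
|A x B| = 7 * 12 = 84

84


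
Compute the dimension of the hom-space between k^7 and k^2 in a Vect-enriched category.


In Vect-enriched categories, Hom(k^n, k^m) is the space of m x n matrices.
dim(Hom(k^7, k^2)) = 2 * 7 = 14

14


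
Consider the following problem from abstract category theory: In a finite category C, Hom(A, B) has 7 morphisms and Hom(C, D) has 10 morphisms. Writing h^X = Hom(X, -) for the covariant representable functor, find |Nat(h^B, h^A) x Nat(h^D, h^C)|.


By the Yoneda lemma, Nat(h^B, h^A) is isomorphic to Hom(A, B),
so |Nat(h^B, h^A)| = |Hom(A, B)| and |Nat(h^D, h^C)| = |Hom(C, D)|.
|Hom(A, B)| = 7, |Hom(C, D)| = 10.
|Nat(h^B, h^A) x Nat(h^D, h^C)| = 7 * 10 = 70

70


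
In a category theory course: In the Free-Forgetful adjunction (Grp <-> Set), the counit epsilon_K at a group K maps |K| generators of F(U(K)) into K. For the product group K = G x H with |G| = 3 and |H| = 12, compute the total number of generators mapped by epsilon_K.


The counit epsilon_K: F(U(K)) -> K of the Free-Forgetful adjunction
maps |K| generators of F(U(K)) into K. For K = G x H (the product group),
|G x H| = |G| * |H|.
Total generators mapped = 3 * 12 = 36.

36


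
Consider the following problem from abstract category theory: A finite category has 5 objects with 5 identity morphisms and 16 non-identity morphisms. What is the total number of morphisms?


Each object has an identity morphism, giving 5 identities.
Adding the 16 non-identity morphisms:
Total = 5 + 16 = 21

21


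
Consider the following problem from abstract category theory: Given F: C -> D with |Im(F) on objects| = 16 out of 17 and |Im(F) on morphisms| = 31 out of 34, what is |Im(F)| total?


The image of F consists of distinct objects and distinct morphisms.
|Im(F)| on objects = 16
|Im(F)| on morphisms = 31
Total image cardinality = 16 + 31 = 47

47


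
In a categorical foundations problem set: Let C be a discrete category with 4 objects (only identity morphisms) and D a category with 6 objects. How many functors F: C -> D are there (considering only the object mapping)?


A functor from a discrete category C to D is determined by
where each object maps. Each of the 4 objects of C can map
to any of the 6 objects of D independently.
Number of functors = 6^4 = 1296

1296


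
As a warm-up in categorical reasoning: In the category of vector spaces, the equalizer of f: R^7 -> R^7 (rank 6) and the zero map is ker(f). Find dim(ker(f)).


The equalizer of f and the zero map is ker(f).
By the rank-nullity theorem: dim(ker(f)) = dim(domain) - rank(f).
dim(ker(f)) = 7 - 6 = 1

1


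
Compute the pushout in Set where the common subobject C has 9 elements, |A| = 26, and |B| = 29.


The pushout A +_C B identifies the images of C in A and B.
|A +_C B| = |A| + |B| - |C| (for injections).
= 26 + 29 - 9 = 46

46


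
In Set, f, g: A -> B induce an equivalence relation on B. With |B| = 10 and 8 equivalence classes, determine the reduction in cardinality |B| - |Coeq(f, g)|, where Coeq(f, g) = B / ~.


The coequalizer Coeq(f, g) = B / ~ has one element per equivalence class.
|B| = 10, |Coeq(f, g)| = 8.
|B| - |Coeq(f, g)| = 10 - 8 = 2.

2


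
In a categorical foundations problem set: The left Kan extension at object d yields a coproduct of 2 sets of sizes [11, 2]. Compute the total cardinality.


Pointwise, the left Kan extension (Lan_F H)(d) is the colimit, indexed
by the comma category (F downarrow d), of H composed with the
projection (F downarrow d) -> C. Here that colimit is given
as a coproduct (disjoint union) of sets, so its cardinality is the
sum of the sizes of the summands.
Coproduct of sets with sizes: 11 + 2
= 13

13


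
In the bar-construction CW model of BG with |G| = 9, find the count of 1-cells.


In the bar-construction CW model of BG, the n-cells are indexed by
n-tuples [g_1|...|g_n] of non-identity elements of G (degenerate
simplices with some g_i = e do not contribute cells), so there are
(|G| - 1)^n n-cells.
For dim = 1 with |G| = 9:
cells = (9 - 1)^1 = 8^1 = 8

8


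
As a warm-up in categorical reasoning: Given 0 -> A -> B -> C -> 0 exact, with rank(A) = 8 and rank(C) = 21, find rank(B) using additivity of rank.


For a short exact sequence 0 -> A -> B -> C -> 0,
rank is additive: rank(B) = rank(A) + rank(C).
rank(B) = 8 + 21 = 29

29


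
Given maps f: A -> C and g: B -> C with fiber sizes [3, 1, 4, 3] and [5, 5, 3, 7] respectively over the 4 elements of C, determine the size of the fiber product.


The pullback A x_C B consists of pairs (a, b) with f(a) = g(b).
For each element c in C, the fiber product has |f^-1(c)| * |g^-1(c)| elements.
Summing over C: 3 * 5 + 1 * 5 + 4 * 3 + 3 * 7
= 15 + 5 + 12 + 21 = 53

53


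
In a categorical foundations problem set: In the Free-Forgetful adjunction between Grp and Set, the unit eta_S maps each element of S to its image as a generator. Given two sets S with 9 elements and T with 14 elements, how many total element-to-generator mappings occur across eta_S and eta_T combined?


The unit eta_X: X -> U(F(X)) of the Free-Forgetful adjunction
maps each element of X to a generator of F(X). For X = S + T (disjoint
union in Set), |S + T| = |S| + |T|.
Total mappings = 9 + 14 = 23.

23


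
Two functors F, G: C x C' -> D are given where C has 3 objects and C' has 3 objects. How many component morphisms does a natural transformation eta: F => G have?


A natural transformation eta: F => G assigns one component morphism per
object of the domain category.
The domain is the product category C x C', so
|Ob(C x C')| = |Ob(C)| * |Ob(C')| = 3 * 3 = 9.
Therefore eta has 9 component morphisms.

9


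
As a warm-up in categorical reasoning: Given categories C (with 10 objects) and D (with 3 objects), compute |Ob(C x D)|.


The product category C x D has objects that are pairs (c, d).
Number of pairs = |Ob(C)| * |Ob(D)| = 10 * 3 = 30

30


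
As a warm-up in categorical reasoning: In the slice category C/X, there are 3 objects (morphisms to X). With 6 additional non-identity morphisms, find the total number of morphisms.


In the slice category C/X, objects are morphisms to X.
Identity morphisms: 3 (one per object of C/X).
Non-identity morphisms: 6.
Total = 3 + 6 = 9

9


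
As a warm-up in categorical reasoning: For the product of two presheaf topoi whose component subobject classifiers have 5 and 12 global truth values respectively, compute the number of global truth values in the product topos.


In a product of presheaf topoi E_1 x E_2, the subobject classifier
is Omega = Omega_1 x Omega_2 (componentwise), so
|Omega(top)| = |Omega_1(top_1)| * |Omega_2(top_2)|.
= 5 * 12 = 60.

60


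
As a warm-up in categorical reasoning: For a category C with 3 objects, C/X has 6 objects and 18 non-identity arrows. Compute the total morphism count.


In the slice category C/X, objects are morphisms to X.
Identity morphisms: 6 (one per object of C/X).
Non-identity morphisms: 18.
Total = 6 + 18 = 24

24


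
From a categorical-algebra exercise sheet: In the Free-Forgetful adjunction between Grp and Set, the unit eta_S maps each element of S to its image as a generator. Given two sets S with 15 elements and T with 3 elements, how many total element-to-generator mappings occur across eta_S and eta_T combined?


The unit eta_X: X -> U(F(X)) of the Free-Forgetful adjunction
maps each element of X to a generator of F(X). For X = S + T (disjoint
union in Set), |S + T| = |S| + |T|.
Total mappings = 15 + 3 = 18.

18


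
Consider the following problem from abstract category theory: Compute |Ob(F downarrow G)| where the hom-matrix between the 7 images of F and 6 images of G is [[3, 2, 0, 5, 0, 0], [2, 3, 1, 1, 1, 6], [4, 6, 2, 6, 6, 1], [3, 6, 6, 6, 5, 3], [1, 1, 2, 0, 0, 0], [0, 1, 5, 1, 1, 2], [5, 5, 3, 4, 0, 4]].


Objects of (F downarrow G) are triples (a, b, h: F(a)->G(b)).
The count equals the sum of all entries in the hom-matrix.
sum(row 0) = 10
sum(row 1) = 14
sum(row 2) = 25
sum(row 3) = 29
sum(row 4) = 4
sum(row 5) = 10
sum(row 6) = 21
Grand total = 113

113


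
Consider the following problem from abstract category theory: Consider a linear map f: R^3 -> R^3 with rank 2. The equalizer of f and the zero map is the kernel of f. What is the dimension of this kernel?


The equalizer of f and the zero map is ker(f).
By the rank-nullity theorem: dim(ker(f)) = dim(domain) - rank(f).
dim(ker(f)) = 3 - 2 = 1

1


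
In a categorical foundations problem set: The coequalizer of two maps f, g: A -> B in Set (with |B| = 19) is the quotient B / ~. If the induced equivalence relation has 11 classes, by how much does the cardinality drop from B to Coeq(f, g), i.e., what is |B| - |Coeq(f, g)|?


The coequalizer Coeq(f, g) = B / ~ has one element per equivalence class.
|B| = 19, |Coeq(f, g)| = 11.
|B| - |Coeq(f, g)| = 19 - 11 = 8.

8


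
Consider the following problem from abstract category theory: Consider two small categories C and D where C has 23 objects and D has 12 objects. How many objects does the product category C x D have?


The product category C x D has objects that are pairs (c, d).
Number of pairs = |Ob(C)| * |Ob(D)| = 23 * 12 = 276

276


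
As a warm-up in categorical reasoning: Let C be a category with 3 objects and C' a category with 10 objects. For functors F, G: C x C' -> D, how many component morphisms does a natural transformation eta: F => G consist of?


A natural transformation eta: F => G assigns one component morphism per
object of the domain category.
The domain is the product category C x C', so
|Ob(C x C')| = |Ob(C)| * |Ob(C')| = 3 * 10 = 30.
Therefore eta has 30 component morphisms.

30


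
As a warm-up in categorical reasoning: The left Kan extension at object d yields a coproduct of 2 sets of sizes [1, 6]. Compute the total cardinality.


Pointwise, the left Kan extension (Lan_F H)(d) is the colimit, indexed
by the comma category (F downarrow d), of H composed with the
projection (F downarrow d) -> C. Here that colimit is given
as a coproduct (disjoint union) of sets, so its cardinality is the
sum of the sizes of the summands.
Coproduct of sets with sizes: 1 + 6
= 7

7


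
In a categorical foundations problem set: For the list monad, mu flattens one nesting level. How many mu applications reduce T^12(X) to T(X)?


Each application of mu: T^2 -> T removes one layer of nesting.
Starting at depth 12 (i.e., T^12(X)), we need to reach T(X).
Number of mu applications = 12 - 1 = 11

11


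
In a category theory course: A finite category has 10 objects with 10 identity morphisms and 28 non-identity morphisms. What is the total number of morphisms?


Each object has an identity morphism, giving 10 identities.
Adding the 28 non-identity morphisms:
Total = 10 + 28 = 38

38


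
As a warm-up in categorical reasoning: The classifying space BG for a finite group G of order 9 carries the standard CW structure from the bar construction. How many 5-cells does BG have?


In the bar-construction CW model of BG, the n-cells are indexed by
n-tuples [g_1|...|g_n] of non-identity elements of G (degenerate
simplices with some g_i = e do not contribute cells), so there are
(|G| - 1)^n n-cells.
For dim = 5 with |G| = 9:
cells = (9 - 1)^5 = 8^5 = 32768

32768


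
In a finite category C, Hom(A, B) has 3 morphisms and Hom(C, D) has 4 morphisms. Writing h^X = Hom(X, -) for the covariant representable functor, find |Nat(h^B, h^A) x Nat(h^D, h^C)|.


By the Yoneda lemma, Nat(h^B, h^A) is isomorphic to Hom(A, B),
so |Nat(h^B, h^A)| = |Hom(A, B)| and |Nat(h^D, h^C)| = |Hom(C, D)|.
|Hom(A, B)| = 3, |Hom(C, D)| = 4.
|Nat(h^B, h^A) x Nat(h^D, h^C)| = 3 * 4 = 12

12


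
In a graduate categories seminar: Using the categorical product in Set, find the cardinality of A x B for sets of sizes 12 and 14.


In Set, the product A x B is the Cartesian product.
By the universal property, |A x B| = |A| * |B|.
|A x B| = 12 * 14 = 168

168


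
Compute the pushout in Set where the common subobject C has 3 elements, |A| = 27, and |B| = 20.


The pushout A +_C B identifies the images of C in A and B.
|A +_C B| = |A| + |B| - |C| (for injections).
= 27 + 20 - 3 = 44

44


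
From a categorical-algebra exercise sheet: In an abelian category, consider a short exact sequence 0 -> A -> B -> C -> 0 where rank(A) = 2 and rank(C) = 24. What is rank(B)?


For a short exact sequence 0 -> A -> B -> C -> 0,
rank is additive: rank(B) = rank(A) + rank(C).
rank(B) = 2 + 24 = 26

26


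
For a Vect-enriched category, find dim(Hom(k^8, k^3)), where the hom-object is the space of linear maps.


In Vect-enriched categories, Hom(k^n, k^m) is the space of m x n matrices.
dim(Hom(k^8, k^3)) = 3 * 8 = 24

24


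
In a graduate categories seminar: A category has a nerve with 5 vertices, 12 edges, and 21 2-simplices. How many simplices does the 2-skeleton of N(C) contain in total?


The 2-skeleton of the nerve N(C) consists of simplices in dimensions 0, 1, 2:
  |N(C)_0| = 5 (objects)
  |N(C)_1| = 12 (morphisms)
  |N(C)_2| = 21 (composable pairs)
Total = 5 + 12 + 21 = 38

38


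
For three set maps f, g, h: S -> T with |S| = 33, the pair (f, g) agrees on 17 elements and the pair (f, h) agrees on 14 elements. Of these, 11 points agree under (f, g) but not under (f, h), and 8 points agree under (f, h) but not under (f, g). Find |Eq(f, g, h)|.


Eq(f, g, h) is the triple-agreement set: points in S where all three
maps take the same value. Using inclusion-exclusion on the pairwise data:
Pair (f, g) agrees on 17 points; pair (f, h) on 14 points.
Points agreeing under (f, g) but not (f, h) = 11; under (f, h) but not (f, g) = 8.
Triple-agreement = agreement-in-(f, g) minus points that agree under (f, g) but not (f, h):
|Eq(f, g, h)| = 17 - 11 = 6
(cross-check via (f, h): 14 - 8 = 6.)

6


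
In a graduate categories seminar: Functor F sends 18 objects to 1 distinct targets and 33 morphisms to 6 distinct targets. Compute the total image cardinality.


The image of F consists of distinct objects and distinct morphisms.
|Im(F)| on objects = 1
|Im(F)| on morphisms = 6
Total image cardinality = 1 + 6 = 7

7


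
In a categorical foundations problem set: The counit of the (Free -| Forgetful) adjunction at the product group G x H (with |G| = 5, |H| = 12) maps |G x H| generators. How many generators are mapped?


The counit epsilon_K: F(U(K)) -> K of the Free-Forgetful adjunction
maps |K| generators of F(U(K)) into K. For K = G x H (the product group),
|G x H| = |G| * |H|.
Total generators mapped = 5 * 12 = 60.

60


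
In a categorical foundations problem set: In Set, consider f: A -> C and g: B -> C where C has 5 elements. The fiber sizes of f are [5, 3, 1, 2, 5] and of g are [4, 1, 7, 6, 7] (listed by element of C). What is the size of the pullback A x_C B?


The pullback A x_C B consists of pairs (a, b) with f(a) = g(b).
For each element c in C, the fiber product has |f^-1(c)| * |g^-1(c)| elements.
Summing over C: 5 * 4 + 3 * 1 + 1 * 7 + 2 * 6 + 5 * 7
= 20 + 3 + 7 + 12 + 35 = 77

77


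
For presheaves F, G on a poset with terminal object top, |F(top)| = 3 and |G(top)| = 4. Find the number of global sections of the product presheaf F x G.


Global sections of a presheaf on a poset with terminal top satisfy
Gamma(H) ~ H(top). Presheaves admit pointwise products, so
(F x G)(top) = F(top) x G(top) (Cartesian product).
|Gamma(F x G)| = |F(top)| * |G(top)| = 3 * 4 = 12.

12


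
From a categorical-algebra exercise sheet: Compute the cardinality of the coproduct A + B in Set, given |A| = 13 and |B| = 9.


In Set, the coproduct A + B is the disjoint union.
|A + B| = |A| + |B| = 13 + 9 = 22

22


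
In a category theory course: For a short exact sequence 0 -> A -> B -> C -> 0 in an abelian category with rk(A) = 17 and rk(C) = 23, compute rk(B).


For a short exact sequence 0 -> A -> B -> C -> 0,
rank is additive: rank(B) = rank(A) + rank(C).
rank(B) = 17 + 23 = 40

40


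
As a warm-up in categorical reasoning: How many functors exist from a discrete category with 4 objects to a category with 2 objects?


A functor from a discrete category C to D is determined by
where each object maps. Each of the 4 objects of C can map
to any of the 2 objects of D independently.
Number of functors = 2^4 = 16

16


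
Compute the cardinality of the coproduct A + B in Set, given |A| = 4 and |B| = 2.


In Set, the coproduct A + B is the disjoint union.
|A + B| = |A| + |B| = 4 + 2 = 6

6


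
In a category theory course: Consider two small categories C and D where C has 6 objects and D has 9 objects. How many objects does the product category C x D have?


The product category C x D has objects that are pairs (c, d).
Number of pairs = |Ob(C)| * |Ob(D)| = 6 * 9 = 54

54


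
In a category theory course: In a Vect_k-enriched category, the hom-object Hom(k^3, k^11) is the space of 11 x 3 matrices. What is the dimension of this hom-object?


In Vect-enriched categories, Hom(k^n, k^m) is the space of m x n matrices.
dim(Hom(k^3, k^11)) = 11 * 3 = 33

33


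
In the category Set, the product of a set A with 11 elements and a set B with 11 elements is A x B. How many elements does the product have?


In Set, the product A x B is the Cartesian product.
By the universal property, |A x B| = |A| * |B|.
|A x B| = 11 * 11 = 121

121


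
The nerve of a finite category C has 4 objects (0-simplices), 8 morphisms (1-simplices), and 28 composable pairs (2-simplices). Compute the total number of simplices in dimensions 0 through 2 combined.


The 2-skeleton of the nerve N(C) consists of simplices in dimensions 0, 1, 2:
  |N(C)_0| = 4 (objects)
  |N(C)_1| = 8 (morphisms)
  |N(C)_2| = 28 (composable pairs)
Total = 4 + 8 + 28 = 40

40


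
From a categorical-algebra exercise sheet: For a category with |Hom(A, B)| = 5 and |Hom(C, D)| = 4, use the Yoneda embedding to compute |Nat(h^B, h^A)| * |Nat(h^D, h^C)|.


By the Yoneda lemma, Nat(h^B, h^A) is isomorphic to Hom(A, B),
so |Nat(h^B, h^A)| = |Hom(A, B)| and |Nat(h^D, h^C)| = |Hom(C, D)|.
|Hom(A, B)| = 5, |Hom(C, D)| = 4.
|Nat(h^B, h^A) x Nat(h^D, h^C)| = 5 * 4 = 20

20


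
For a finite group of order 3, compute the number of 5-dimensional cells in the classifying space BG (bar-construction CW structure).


In the bar-construction CW model of BG, the n-cells are indexed by
n-tuples [g_1|...|g_n] of non-identity elements of G (degenerate
simplices with some g_i = e do not contribute cells), so there are
(|G| - 1)^n n-cells.
For dim = 5 with |G| = 3:
cells = (3 - 1)^5 = 2^5 = 32

32


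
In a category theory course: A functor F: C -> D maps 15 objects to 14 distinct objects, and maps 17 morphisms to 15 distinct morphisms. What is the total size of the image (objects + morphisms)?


The image of F consists of distinct objects and distinct morphisms.
|Im(F)| on objects = 14
|Im(F)| on morphisms = 15
Total image cardinality = 14 + 15 = 29

29


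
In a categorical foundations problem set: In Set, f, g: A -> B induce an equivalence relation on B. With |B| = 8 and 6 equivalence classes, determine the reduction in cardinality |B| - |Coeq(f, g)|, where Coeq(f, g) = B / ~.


The coequalizer Coeq(f, g) = B / ~ has one element per equivalence class.
|B| = 8, |Coeq(f, g)| = 6.
|B| - |Coeq(f, g)| = 8 - 6 = 2.

2
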